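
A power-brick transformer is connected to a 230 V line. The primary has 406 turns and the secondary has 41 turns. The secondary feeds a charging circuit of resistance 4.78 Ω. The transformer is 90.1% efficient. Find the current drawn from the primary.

V_s = 230 × 41/406 = 23.227 V.
I_s = V_s/R = 23.227/4.78 = 4.8591 A.
P_out = V_s I_s = 23.227 × 4.8591 = 112.86 W.
P_in = P_out/η = 112.86/0.901 = 125.26 W.
I_p = P_in/V_p = 125.26/230 = 0.545 A.

I_p ≈ 0.545 A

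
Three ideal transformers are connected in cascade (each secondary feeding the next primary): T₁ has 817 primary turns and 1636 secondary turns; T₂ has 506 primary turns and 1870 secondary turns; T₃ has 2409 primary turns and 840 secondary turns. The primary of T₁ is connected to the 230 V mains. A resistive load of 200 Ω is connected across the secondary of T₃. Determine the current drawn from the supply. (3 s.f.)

Secondary of T₁: V = 230.00 × 1636/817 = 460.56 V.
Secondary of T₂: V = 460.56 × 1870/506 = 1702.1 V.
Secondary of T₃: V = 1702.1 × 840/2409 = 593.50 V.
I_load = 593.50/200 = 2.9675 A, so P_out = 593.50 × 2.9675 = 1761.2 W.
All ideal ⇒ P_in = P_out, so I_supply = 1761.2/230 = 7.66 A.

I_supply ≈ 7.66 A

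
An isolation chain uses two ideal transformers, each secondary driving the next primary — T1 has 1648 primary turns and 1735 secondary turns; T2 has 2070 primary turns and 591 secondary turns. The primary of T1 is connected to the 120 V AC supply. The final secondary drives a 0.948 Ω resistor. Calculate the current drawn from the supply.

Secondary of T1: V = 120.00 × 1735/1648 = 126.33 V.
Secondary of T2: V = 126.33 × 591/2070 = 36.070 V.
I_load = 36.070/0.948 = 38.048 A, so P_out = 36.070 × 38.048 = 1372.4 W.
All ideal ⇒ P_in = P_out, so I_supply = 1372.4/120 = 11.4 A.

I_supply ≈ 11.4 A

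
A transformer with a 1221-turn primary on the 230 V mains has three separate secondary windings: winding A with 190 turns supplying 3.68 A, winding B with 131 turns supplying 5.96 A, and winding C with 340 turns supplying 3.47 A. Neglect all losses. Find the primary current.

V_A = 230 × 190/1221 = 35.790 V; V_B = 230 × 131/1221 = 24.676 V; V_C = 230 × 340/1221 = 64.046 V.
P_out = V_A I_A + V_B I_B + V_C I_C = 35.790×3.68 + 24.676×5.96 + 64.046×3.47 = 131.71 + 147.07 + 222.24 = 501.02 W.
Ideal ⇒ P_in = P_out, so I_p = P_out/V_p = 501.02/230 = 2.18 A.

I_p ≈ 2.18 A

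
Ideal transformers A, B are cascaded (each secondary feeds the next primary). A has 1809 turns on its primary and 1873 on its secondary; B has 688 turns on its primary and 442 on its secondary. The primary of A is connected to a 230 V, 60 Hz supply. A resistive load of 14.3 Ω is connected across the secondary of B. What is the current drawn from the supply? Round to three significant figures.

Secondary of A: V = 230.00 × 1873/1809 = 238.14 V.
Secondary of B: V = 238.14 × 442/688 = 152.99 V.
I_load = 152.99/14.3 = 10.699 A, so P_out = 152.99 × 10.699 = 1636.8 W.
All ideal ⇒ P_in = P_out, so I_supply = 1636.8/230 = 7.12 A.

I_supply ≈ 7.12 A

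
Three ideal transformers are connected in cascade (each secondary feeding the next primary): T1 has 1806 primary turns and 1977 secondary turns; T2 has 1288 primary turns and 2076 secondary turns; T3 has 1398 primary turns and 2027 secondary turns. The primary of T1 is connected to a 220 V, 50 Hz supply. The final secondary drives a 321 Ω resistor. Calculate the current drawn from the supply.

I_supply ≈ 4.49 A

Secondary of T1: V = 220.00 × 1977/1806 = 240.83 V.
Secondary of T2: V = 240.83 × 2076/1288 = 388.17 V.
Secondary of T3: V = 388.17 × 2027/1398 = 562.82 V.
I_load = 562.82/321 = 1.7533 A, so P_out = 562.82 × 1.7533 = 986.81 W.
All ideal ⇒ P_in = P_out, so I_supply = 986.81/220 = 4.49 A.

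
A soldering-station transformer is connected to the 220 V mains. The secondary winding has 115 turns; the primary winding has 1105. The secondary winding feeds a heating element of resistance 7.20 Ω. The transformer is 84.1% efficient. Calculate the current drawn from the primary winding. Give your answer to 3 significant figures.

I_p ≈ 0.394 A

V_s = 220 × 115/1105 = 22.896 V.
I_s = V_s/R = 22.896/7.20 = 3.1800 A.
P_out = V_s I_s = 22.896 × 3.1800 = 72.809 W.
P_in = P_out/η = 72.809/0.841 = 86.574 W.
I_p = P_in/V_p = 86.574/220 = 0.394 A.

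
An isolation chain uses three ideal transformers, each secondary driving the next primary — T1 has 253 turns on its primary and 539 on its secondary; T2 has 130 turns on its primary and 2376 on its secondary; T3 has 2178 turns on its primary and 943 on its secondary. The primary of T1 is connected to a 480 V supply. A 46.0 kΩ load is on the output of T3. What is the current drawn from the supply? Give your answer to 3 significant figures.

I_supply ≈ 2.97 A

Secondary of T1: V = 480.00 × 539/253 = 1022.6 V.
Secondary of T2: V = 1022.6 × 2376/130 = 18690 V.
Secondary of T3: V = 18690 × 943/2178 = 8092.2 V.
I_load = 8092.2/46000 = 0.17592 A, so P_out = 8092.2 × 0.17592 = 1423.6 W.
All ideal ⇒ P_in = P_out, so I_supply = 1423.6/480 = 2.97 A.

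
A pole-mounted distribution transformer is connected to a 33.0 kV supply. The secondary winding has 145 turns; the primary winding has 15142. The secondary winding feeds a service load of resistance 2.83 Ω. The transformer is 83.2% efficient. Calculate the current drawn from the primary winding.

V_s = 33000 × 145/15142 = 316.01 V.
I_s = V_s/R = 316.01/2.83 = 111.66 A.
P_out = V_s I_s = 316.01 × 111.66 = 35287 W.
P_in = P_out/η = 35287/0.832 = 42412 W.
I_p = P_in/V_p = 42412/33000 = 1.29 A.

I_p ≈ 1.29 A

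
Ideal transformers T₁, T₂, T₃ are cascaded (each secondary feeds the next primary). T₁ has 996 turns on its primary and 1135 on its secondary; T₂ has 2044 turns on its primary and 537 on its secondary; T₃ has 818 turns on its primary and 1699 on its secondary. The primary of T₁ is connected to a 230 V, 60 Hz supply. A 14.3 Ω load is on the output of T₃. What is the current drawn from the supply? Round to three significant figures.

I_supply ≈ 6.22 A

After T₁: V = 230.00 × 1135/996 = 262.10 V.
After T₂: V = 262.10 × 537/2044 = 68.859 V.
After T₃: V = 68.859 × 1699/818 = 143.02 V.
I_load = 143.02/14.3 = 10.001 A, so P_out = 143.02 × 10.001 = 1430.4 W.
All ideal ⇒ P_in = P_out, so I_supply = 1430.4/230 = 6.22 A.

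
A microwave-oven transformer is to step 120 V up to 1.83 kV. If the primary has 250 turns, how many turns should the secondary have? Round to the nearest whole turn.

N_s = 3812 turns

N_s/N_p = V_s/V_p, so N_s = 250 × 1830/120 = 3812.5 ≈ 3812 turns.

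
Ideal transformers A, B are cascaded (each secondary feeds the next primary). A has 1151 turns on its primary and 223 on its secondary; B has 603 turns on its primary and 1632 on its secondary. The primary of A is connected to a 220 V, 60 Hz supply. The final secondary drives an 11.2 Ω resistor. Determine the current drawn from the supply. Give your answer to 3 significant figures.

I_supply ≈ 5.40 A

Secondary of A: V = 220.00 × 223/1151 = 42.624 V.
Secondary of B: V = 42.624 × 1632/603 = 115.36 V.
I_load = 115.36/11.2 = 10.300 A, so P_out = 115.36 × 10.300 = 1188.2 W.
All ideal ⇒ P_in = P_out, so I_supply = 1188.2/220 = 5.40 A.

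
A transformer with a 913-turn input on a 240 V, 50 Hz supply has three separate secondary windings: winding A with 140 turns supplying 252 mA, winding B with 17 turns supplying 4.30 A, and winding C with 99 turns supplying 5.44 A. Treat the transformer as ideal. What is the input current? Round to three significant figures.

V_A = 240 × 140/913 = 36.802 V; V_B = 240 × 17/913 = 4.4688 V; V_C = 240 × 99/913 = 26.024 V.
P_out = V_A I_A + V_B I_B + V_C I_C = 36.802×0.252 + 4.4688×4.30 + 26.024×5.44 = 9.2740 + 19.216 + 141.57 = 170.06 W.
Ideal ⇒ P_in = P_out, so I_in = P_out/V_in = 170.06/240 = 0.709 A.

I_in ≈ 0.709 A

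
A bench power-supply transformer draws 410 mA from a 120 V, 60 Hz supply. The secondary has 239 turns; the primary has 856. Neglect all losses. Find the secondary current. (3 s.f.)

I_s/I_p = N_p/N_s, so I_s = 0.410 × 856/239 = 1.47 A.

I_s ≈ 1.47 A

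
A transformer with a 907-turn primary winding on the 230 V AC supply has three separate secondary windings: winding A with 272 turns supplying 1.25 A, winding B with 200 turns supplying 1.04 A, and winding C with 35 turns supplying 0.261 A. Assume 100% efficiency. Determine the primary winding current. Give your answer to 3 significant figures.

V_A = 230 × 272/907 = 68.975 V; V_B = 230 × 200/907 = 50.717 V; V_C = 230 × 35/907 = 8.8754 V.
P_out = V_A I_A + V_B I_B + V_C I_C = 68.975×1.25 + 50.717×1.04 + 8.8754×0.261 = 86.218 + 52.745 + 2.3165 = 141.28 W.
Ideal ⇒ P_in = P_out, so I_p = P_out/V_p = 141.28/230 = 0.614 A.

I_p ≈ 0.614 A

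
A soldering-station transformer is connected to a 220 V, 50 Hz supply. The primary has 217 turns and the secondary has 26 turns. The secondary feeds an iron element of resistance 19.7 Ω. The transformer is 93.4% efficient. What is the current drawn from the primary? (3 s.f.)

I_p ≈ 0.172 A

V_s = 220 × 26/217 = 26.359 V.
I_s = V_s/R = 26.359/19.7 = 1.3380 A.
P_out = V_s I_s = 26.359 × 1.3380 = 35.270 W.
P_in = P_out/η = 35.270/0.934 = 37.762 W.
I_p = P_in/V_p = 37.762/220 = 0.172 A.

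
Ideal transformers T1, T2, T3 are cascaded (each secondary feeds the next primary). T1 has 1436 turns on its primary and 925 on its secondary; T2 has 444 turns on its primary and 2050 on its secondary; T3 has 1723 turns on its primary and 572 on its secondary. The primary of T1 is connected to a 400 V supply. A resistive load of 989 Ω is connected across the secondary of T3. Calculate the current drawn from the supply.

Secondary of T1: V = 400.00 × 925/1436 = 257.66 V.
Secondary of T2: V = 257.66 × 2050/444 = 1189.6 V.
Secondary of T3: V = 1189.6 × 572/1723 = 394.94 V.
I_load = 394.94/989 = 0.39933 A, so P_out = 394.94 × 0.39933 = 157.71 W.
All ideal ⇒ P_in = P_out, so I_supply = 157.71/400 = 0.394 A.

I_supply ≈ 0.394 A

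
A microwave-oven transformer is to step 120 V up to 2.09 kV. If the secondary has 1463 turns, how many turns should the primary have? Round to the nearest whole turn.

N_p/N_s = V_p/V_s, so N_p = 1463 × 120/2090 = 84.0 ≈ 84 turns.

N_p = 84 turns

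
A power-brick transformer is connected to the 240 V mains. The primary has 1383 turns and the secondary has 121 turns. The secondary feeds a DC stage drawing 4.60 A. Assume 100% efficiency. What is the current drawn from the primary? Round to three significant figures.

For an ideal transformer I_p N_p = I_s N_s, so I_p = 4.60 × 121/1383 = 0.402 A.

I_p ≈ 0.402 A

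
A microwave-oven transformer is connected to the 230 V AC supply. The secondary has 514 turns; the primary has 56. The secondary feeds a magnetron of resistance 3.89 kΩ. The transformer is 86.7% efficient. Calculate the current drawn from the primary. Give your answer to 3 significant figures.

V_s = 230 × 514/56 = 2111.1 V.
I_s = V_s/R = 2111.1/3890 = 0.54269 A.
P_out = V_s I_s = 2111.1 × 0.54269 = 1145.7 W.
P_in = P_out/η = 1145.7/0.867 = 1321.4 W.
I_p = P_in/V_p = 1321.4/230 = 5.75 A.

I_p ≈ 5.75 A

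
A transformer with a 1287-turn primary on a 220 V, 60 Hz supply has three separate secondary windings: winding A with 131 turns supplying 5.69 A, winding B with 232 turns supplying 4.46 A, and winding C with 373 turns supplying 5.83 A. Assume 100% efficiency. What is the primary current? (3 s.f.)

V_A = 220 × 131/1287 = 22.393 V; V_B = 220 × 232/1287 = 39.658 V; V_C = 220 × 373/1287 = 63.761 V.
P_out = V_A I_A + V_B I_B + V_C I_C = 22.393×5.69 + 39.658×4.46 + 63.761×5.83 = 127.42 + 176.88 + 371.72 = 676.02 W.
Ideal ⇒ P_in = P_out, so I_p = P_out/V_p = 676.02/220 = 3.07 A.

I_p ≈ 3.07 A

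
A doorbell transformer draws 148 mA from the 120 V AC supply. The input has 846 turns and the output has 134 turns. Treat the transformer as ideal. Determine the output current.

I_out/I_in = N_in/N_out, so I_out = 0.148 × 846/134 = 0.934 A.

I_out ≈ 0.934 A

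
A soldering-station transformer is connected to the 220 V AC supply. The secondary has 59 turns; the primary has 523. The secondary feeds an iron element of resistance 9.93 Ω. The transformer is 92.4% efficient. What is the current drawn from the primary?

V_s = 220 × 59/523 = 24.818 V.
I_s = V_s/R = 24.818/9.93 = 2.4993 A.
P_out = V_s I_s = 24.818 × 2.4993 = 62.029 W.
P_in = P_out/η = 62.029/0.924 = 67.131 W.
I_p = P_in/V_p = 67.131/220 = 0.305 A.

I_p ≈ 0.305 A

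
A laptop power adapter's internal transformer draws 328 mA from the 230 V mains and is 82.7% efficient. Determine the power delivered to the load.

P_out ≈ 62.4 W

P_in = V_p I_p = 230 × 0.328 = 75.440 W.
P_out = η P_in = 0.827 × 75.440 = 62.4 W.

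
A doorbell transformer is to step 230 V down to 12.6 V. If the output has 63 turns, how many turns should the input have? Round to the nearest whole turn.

N_in/N_out = V_in/V_out, so N_in = 63 × 230/12.6 = 1150.0 ≈ 1150 turns.

N_in = 1150 turns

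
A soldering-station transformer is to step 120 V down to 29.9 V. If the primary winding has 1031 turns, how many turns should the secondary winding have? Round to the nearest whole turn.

N_s = 257 turns

N_s/N_p = V_s/V_p, so N_s = 1031 × 29.9/120 = 256.9 ≈ 257 turns.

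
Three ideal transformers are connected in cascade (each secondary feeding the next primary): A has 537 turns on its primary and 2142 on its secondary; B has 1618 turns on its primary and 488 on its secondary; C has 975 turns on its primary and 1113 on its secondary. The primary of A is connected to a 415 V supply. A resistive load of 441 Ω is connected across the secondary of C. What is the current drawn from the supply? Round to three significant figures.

After A: V = 415.00 × 2142/537 = 1655.4 V.
After B: V = 1655.4 × 488/1618 = 499.27 V.
After C: V = 499.27 × 1113/975 = 569.93 V.
I_load = 569.93/441 = 1.2924 A, so P_out = 569.93 × 1.2924 = 736.57 W.
All ideal ⇒ P_in = P_out, so I_supply = 736.57/415 = 1.77 A.

I_supply ≈ 1.77 A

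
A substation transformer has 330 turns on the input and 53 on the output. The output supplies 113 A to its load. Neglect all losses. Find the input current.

For an ideal transformer I_in/I_out = N_out/N_in, so I_in = 113 × 53/330 = 18.1 A.

I_in ≈ 18.1 A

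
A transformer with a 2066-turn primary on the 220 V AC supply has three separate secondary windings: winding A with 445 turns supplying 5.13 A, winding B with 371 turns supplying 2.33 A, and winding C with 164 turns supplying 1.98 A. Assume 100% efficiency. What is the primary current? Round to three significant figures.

V_A = 220 × 445/2066 = 47.386 V; V_B = 220 × 371/2066 = 39.506 V; V_C = 220 × 164/2066 = 17.464 V.
P_out = V_A I_A + V_B I_B + V_C I_C = 47.386×5.13 + 39.506×2.33 + 17.464×1.98 = 243.09 + 92.050 + 34.578 = 369.72 W.
Ideal ⇒ P_in = P_out, so I_p = P_out/V_p = 369.72/220 = 1.68 A.

I_p ≈ 1.68 A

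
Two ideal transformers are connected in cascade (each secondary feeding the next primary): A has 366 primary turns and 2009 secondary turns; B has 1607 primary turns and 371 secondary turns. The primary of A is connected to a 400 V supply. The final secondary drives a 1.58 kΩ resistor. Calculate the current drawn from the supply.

I_supply ≈ 0.407 A

Secondary of A: V = 400.00 × 2009/366 = 2195.6 V.
Secondary of B: V = 2195.6 × 371/1607 = 506.89 V.
I_load = 506.89/1580 = 0.32082 A, so P_out = 506.89 × 0.32082 = 162.62 W.
All ideal ⇒ P_in = P_out, so I_supply = 162.62/400 = 0.407 A.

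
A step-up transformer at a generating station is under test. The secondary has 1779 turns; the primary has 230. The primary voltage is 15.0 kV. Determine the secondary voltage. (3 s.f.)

V_s ≈ 116000 V

V_s/V_p = N_s/N_p, so V_s = 15000 × 1779/230 = 116000 V.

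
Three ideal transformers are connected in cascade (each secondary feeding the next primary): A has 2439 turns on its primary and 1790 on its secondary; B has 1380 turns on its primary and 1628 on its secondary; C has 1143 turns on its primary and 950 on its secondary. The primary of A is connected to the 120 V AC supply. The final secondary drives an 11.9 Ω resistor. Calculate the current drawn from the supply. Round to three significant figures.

I_supply ≈ 5.22 A

After A: V = 120.00 × 1790/2439 = 88.069 V.
After B: V = 88.069 × 1628/1380 = 103.90 V.
After C: V = 103.90 × 950/1143 = 86.353 V.
I_load = 86.353/11.9 = 7.2565 A, so P_out = 86.353 × 7.2565 = 626.62 W.
All ideal ⇒ P_in = P_out, so I_supply = 626.62/120 = 5.22 A.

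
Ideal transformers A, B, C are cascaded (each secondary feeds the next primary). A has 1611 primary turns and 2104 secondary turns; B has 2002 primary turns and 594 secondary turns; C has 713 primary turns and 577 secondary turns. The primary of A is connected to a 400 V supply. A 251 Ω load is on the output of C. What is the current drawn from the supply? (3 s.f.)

After A: V = 400.00 × 2104/1611 = 522.41 V.
After B: V = 522.41 × 594/2002 = 155.00 V.
After C: V = 155.00 × 577/713 = 125.44 V.
I_load = 125.44/251 = 0.49974 A, so P_out = 125.44 × 0.49974 = 62.685 W.
All ideal ⇒ P_in = P_out, so I_supply = 62.685/400 = 0.157 A.

I_supply ≈ 0.157 A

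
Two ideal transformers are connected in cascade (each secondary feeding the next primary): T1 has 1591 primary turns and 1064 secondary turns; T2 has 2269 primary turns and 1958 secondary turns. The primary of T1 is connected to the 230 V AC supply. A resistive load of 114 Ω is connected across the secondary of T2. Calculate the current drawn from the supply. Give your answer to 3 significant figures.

Secondary of T1: V = 230.00 × 1064/1591 = 153.82 V.
Secondary of T2: V = 153.82 × 1958/2269 = 132.73 V.
I_load = 132.73/114 = 1.1643 A, so P_out = 132.73 × 1.1643 = 154.54 W.
All ideal ⇒ P_in = P_out, so I_supply = 154.54/230 = 0.672 A.

I_supply ≈ 0.672 A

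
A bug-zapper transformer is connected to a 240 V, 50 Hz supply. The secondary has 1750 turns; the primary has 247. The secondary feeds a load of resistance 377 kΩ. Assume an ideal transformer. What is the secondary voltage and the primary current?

V_s = V_p × N_s/N_p = 240 × 1750/247 = 1700.4 V.
I_s = V_s/R = 1700.4/377000 = 0.0045104 A.
I_p = I_s × N_s/N_p = 0.0045104 × 1750/247 = 0.0320 A.

V_s ≈ 1700 V, I_p ≈ 0.0320 A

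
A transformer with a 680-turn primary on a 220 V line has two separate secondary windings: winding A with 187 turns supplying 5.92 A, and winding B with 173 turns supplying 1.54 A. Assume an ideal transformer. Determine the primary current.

V_A = 220 × 187/680 = 60.500 V; V_B = 220 × 173/680 = 55.971 V.
P_out = V_A I_A + V_B I_B = 60.500×5.92 + 55.971×1.54 = 358.16 + 86.195 = 444.35 W.
Ideal ⇒ P_in = P_out, so I_p = P_out/V_p = 444.35/220 = 2.02 A.

I_p ≈ 2.02 A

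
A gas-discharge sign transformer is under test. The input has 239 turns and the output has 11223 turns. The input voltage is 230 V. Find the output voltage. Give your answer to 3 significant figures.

V_out ≈ 10800 V

V_out/V_in = N_out/N_in, so V_out = 230 × 11223/239 = 10800 V.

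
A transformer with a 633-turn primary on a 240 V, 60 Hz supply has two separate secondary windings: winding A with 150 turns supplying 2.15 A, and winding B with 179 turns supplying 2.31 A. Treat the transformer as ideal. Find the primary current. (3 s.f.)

I_p ≈ 1.16 A

V_A = 240 × 150/633 = 56.872 V; V_B = 240 × 179/633 = 67.867 V.
P_out = V_A I_A + V_B I_B = 56.872×2.15 + 67.867×2.31 = 122.27 + 156.77 = 279.05 W.
Ideal ⇒ P_in = P_out, so I_p = P_out/V_p = 279.05/240 = 1.16 A.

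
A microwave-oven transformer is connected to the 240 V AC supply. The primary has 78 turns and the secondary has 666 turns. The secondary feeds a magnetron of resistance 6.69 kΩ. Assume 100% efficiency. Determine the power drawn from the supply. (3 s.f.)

P ≈ 628 W

V_s = V_p × N_s/N_p = 240 × 666/78 = 2049.2 V.
I_s = V_s/R = 2049.2/6690 = 0.30631 A.
I_p = I_s × N_s/N_p = 0.30631 × 666/78 = 2.6154 A.
P = V_p I_p = 240 × 2.6154 = 628 W.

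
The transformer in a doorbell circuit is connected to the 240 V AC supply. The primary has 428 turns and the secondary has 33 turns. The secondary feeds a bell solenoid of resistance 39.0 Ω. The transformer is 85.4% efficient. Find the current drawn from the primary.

I_p ≈ 0.0428 A

V_s = 240 × 33/428 = 18.505 V.
I_s = V_s/R = 18.505/39.0 = 0.47448 A.
P_out = V_s I_s = 18.505 × 0.47448 = 8.7801 W.
P_in = P_out/η = 8.7801/0.854 = 10.281 W.
I_p = P_in/V_p = 10.281/240 = 0.0428 A.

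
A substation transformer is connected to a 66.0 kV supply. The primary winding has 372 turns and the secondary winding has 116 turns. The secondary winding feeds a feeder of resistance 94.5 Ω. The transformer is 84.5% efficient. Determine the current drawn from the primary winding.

V_s = 66000 × 116/372 = 20581 V.
I_s = V_s/R = 20581/94.5 = 217.78 A.
P_out = V_s I_s = 20581 × 217.78 = 4.4821×10^6 W.
P_in = P_out/η = 4.4821×10^6/0.845 = 5.3043×10^6 W.
I_p = P_in/V_p = 5.3043×10^6/66000 = 80.4 A.

I_p ≈ 80.4 A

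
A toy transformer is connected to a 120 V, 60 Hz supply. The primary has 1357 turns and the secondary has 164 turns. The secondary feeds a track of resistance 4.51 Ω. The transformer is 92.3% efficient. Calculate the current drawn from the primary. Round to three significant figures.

I_p ≈ 0.421 A

V_s = 120 × 164/1357 = 14.503 V.
I_s = V_s/R = 14.503/4.51 = 3.2156 A.
P_out = V_s I_s = 14.503 × 3.2156 = 46.635 W.
P_in = P_out/η = 46.635/0.923 = 50.526 W.
I_p = P_in/V_p = 50.526/120 = 0.421 A.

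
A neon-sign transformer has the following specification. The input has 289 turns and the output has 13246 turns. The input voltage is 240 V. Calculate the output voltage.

V_out ≈ 11000 V

V_out/V_in = N_out/N_in, so V_out = 240 × 13246/289 = 11000 V.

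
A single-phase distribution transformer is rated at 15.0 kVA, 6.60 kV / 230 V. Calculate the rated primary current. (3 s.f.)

I_p ≈ 2.27 A

I_p = S/V_p = 15000/6600 = 2.27 A.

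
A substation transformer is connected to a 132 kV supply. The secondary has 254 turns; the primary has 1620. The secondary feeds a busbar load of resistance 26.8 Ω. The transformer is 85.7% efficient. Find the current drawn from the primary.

I_p ≈ 141 A

V_s = 132000 × 254/1620 = 20696 V.
I_s = V_s/R = 20696/26.8 = 772.25 A.
P_out = V_s I_s = 20696 × 772.25 = 1.5983×10^7 W.
P_in = P_out/η = 1.5983×10^7/0.857 = 1.8650×10^7 W.
I_p = P_in/V_p = 1.8650×10^7/132000 = 141 A.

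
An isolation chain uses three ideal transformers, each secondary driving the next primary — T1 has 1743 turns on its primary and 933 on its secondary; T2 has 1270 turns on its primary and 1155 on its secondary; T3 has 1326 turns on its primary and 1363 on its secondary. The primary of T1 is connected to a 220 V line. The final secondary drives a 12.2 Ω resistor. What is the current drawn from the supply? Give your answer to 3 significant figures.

Secondary of T1: V = 220.00 × 933/1743 = 117.76 V.
Secondary of T2: V = 117.76 × 1155/1270 = 107.10 V.
Secondary of T3: V = 107.10 × 1363/1326 = 110.09 V.
I_load = 110.09/12.2 = 9.0236 A, so P_out = 110.09 × 9.0236 = 993.38 W.
All ideal ⇒ P_in = P_out, so I_supply = 993.38/220 = 4.52 A.

I_supply ≈ 4.52 A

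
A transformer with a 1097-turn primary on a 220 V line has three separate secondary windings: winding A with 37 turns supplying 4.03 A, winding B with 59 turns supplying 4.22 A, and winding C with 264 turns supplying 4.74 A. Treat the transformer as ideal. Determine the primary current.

I_p ≈ 1.50 A

V_A = 220 × 37/1097 = 7.4202 V; V_B = 220 × 59/1097 = 11.832 V; V_C = 220 × 264/1097 = 52.944 V.
P_out = V_A I_A + V_B I_B + V_C I_C = 7.4202×4.03 + 11.832×4.22 + 52.944×4.74 = 29.904 + 49.932 + 250.96 = 330.79 W.
Ideal ⇒ P_in = P_out, so I_p = P_out/V_p = 330.79/220 = 1.50 A.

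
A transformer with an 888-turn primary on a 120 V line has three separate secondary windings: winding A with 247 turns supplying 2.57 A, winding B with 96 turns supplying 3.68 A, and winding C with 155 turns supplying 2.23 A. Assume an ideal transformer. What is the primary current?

V_A = 120 × 247/888 = 33.378 V; V_B = 120 × 96/888 = 12.973 V; V_C = 120 × 155/888 = 20.946 V.
P_out = V_A I_A + V_B I_B + V_C I_C = 33.378×2.57 + 12.973×3.68 + 20.946×2.23 = 85.782 + 47.741 + 46.709 = 180.23 W.
Ideal ⇒ P_in = P_out, so I_p = P_out/V_p = 180.23/120 = 1.50 A.

I_p ≈ 1.50 A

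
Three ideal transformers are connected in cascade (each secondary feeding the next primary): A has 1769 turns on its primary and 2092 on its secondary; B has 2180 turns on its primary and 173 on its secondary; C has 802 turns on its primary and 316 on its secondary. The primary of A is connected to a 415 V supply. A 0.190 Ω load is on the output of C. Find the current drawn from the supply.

I_supply ≈ 2.99 A

Secondary of A: V = 415.00 × 2092/1769 = 490.77 V.
Secondary of B: V = 490.77 × 173/2180 = 38.947 V.
Secondary of C: V = 38.947 × 316/802 = 15.346 V.
I_load = 15.346/0.190 = 80.766 A, so P_out = 15.346 × 80.766 = 1239.4 W.
All ideal ⇒ P_in = P_out, so I_supply = 1239.4/415 = 2.99 A.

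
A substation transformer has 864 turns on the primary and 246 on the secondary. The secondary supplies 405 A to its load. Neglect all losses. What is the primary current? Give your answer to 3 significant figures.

I_p ≈ 115 A

For an ideal transformer I_p/I_s = N_s/N_p, so I_p = 405 × 246/864 = 115 A.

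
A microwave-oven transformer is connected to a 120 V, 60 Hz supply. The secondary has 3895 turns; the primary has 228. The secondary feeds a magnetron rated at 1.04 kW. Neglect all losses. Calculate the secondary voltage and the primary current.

V_s = V_p × N_s/N_p = 120 × 3895/228 = 2050.0 V.
I_s = P/V_s = 1040/2050.0 = 0.50732 A.
I_p = I_s × N_s/N_p = 0.50732 × 3895/228 = 8.67 A.

V_s ≈ 2050 V, I_p ≈ 8.67 A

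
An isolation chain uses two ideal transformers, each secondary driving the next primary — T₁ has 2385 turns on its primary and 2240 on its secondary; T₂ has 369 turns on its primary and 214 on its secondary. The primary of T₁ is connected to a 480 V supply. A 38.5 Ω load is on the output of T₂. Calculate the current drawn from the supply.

I_supply ≈ 3.70 A

Secondary of T₁: V = 480.00 × 2240/2385 = 450.82 V.
Secondary of T₂: V = 450.82 × 214/369 = 261.45 V.
I_load = 261.45/38.5 = 6.7909 A, so P_out = 261.45 × 6.7909 = 1775.5 W.
All ideal ⇒ P_in = P_out, so I_supply = 1775.5/480 = 3.70 A.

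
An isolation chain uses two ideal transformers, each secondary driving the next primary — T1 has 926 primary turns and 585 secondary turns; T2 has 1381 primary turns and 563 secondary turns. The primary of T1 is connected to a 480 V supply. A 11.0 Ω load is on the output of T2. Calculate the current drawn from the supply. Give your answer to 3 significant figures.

After T1: V = 480.00 × 585/926 = 303.24 V.
After T2: V = 303.24 × 563/1381 = 123.62 V.
I_load = 123.62/11.0 = 11.238 A, so P_out = 123.62 × 11.238 = 1389.3 W.
All ideal ⇒ P_in = P_out, so I_supply = 1389.3/480 = 2.89 A.

I_supply ≈ 2.89 A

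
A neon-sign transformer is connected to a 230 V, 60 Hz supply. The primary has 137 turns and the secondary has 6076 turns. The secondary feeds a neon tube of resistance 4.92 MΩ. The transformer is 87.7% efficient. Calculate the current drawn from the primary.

V_s = 230 × 6076/137 = 10201 V.
I_s = V_s/R = 10201/(4.92×10^6) = 0.0020733 A.
P_out = V_s I_s = 10201 × 0.0020733 = 21.149 W.
P_in = P_out/η = 21.149/0.877 = 24.115 W.
I_p = P_in/V_p = 24.115/230 = 0.105 A.

I_p ≈ 0.105 A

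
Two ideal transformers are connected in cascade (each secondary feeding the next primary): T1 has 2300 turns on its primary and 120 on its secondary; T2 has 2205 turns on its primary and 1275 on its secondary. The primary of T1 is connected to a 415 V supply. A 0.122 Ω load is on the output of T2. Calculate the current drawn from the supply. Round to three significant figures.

I_supply ≈ 3.10 A

After T1: V = 415.00 × 120/2300 = 21.652 V.
After T2: V = 21.652 × 1275/2205 = 12.520 V.
I_load = 12.520/0.122 = 102.62 A, so P_out = 12.520 × 102.62 = 1284.8 W.
All ideal ⇒ P_in = P_out, so I_supply = 1284.8/415 = 3.10 A.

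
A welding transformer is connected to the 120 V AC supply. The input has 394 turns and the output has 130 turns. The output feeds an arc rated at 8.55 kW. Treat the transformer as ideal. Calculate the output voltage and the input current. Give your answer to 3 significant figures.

V_out = V_in × N_out/N_in = 120 × 130/394 = 39.594 V.
I_out = P/V_out = 8550/39.594 = 215.94 A.
I_in = I_out × N_out/N_in = 215.94 × 130/394 = 71.3 A.

V_out ≈ 39.6 V, I_in ≈ 71.3 A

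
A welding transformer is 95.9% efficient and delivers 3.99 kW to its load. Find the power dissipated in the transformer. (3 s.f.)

P_loss ≈ 171 W

P_in = P_out/η = 3990/0.959 = 4160.58 W.
P_loss = P_in − P_out = 4160.58 − 3990 = 171 W.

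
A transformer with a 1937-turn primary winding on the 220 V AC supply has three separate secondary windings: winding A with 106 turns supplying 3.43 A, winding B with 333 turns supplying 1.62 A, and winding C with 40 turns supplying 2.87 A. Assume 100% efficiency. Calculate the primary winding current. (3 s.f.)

V_A = 220 × 106/1937 = 12.039 V; V_B = 220 × 333/1937 = 37.821 V; V_C = 220 × 40/1937 = 4.5431 V.
P_out = V_A I_A + V_B I_B + V_C I_C = 12.039×3.43 + 37.821×1.62 + 4.5431×2.87 = 41.295 + 61.271 + 13.039 = 115.60 W.
Ideal ⇒ P_in = P_out, so I_p = P_out/V_p = 115.60/220 = 0.525 A.

I_p ≈ 0.525 A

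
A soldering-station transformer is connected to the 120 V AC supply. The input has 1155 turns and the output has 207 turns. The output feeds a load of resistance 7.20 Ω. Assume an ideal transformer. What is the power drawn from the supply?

P ≈ 64.2 W

V_out = V_in × N_out/N_in = 120 × 207/1155 = 21.506 V.
I_out = V_out/R = 21.506/7.20 = 2.9870 A.
I_in = I_out × N_out/N_in = 2.9870 × 207/1155 = 0.53533 A.
P = V_in I_in = 120 × 0.53533 = 64.2 W.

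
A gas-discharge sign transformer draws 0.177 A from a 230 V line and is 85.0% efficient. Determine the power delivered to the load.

P_in = V_p I_p = 230 × 0.177 = 40.710 W.
P_out = η P_in = 0.850 × 40.710 = 34.6 W.

P_out ≈ 34.6 W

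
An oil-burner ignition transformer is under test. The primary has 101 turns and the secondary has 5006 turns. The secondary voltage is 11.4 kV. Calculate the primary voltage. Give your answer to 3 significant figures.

V_p ≈ 230 V

V_p/V_s = N_p/N_s, so V_p = 11400 × 101/5006 = 230 V.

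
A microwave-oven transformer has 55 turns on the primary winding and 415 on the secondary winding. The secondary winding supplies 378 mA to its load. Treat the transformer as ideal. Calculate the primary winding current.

For an ideal transformer I_p/I_s = N_s/N_p, so I_p = 0.378 × 415/55 = 2.85 A.

I_p ≈ 2.85 A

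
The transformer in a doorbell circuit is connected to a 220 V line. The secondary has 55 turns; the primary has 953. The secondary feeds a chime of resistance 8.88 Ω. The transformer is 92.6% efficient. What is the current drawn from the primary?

V_s = 220 × 55/953 = 12.697 V.
I_s = V_s/R = 12.697/8.88 = 1.4298 A.
P_out = V_s I_s = 12.697 × 1.4298 = 18.154 W.
P_in = P_out/η = 18.154/0.926 = 19.605 W.
I_p = P_in/V_p = 19.605/220 = 0.0891 A.

I_p ≈ 0.0891 A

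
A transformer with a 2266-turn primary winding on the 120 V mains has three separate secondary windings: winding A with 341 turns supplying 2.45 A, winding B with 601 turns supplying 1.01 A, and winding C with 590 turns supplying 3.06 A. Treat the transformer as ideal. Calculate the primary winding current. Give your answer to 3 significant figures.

I_p ≈ 1.43 A

V_A = 120 × 341/2266 = 18.058 V; V_B = 120 × 601/2266 = 31.827 V; V_C = 120 × 590/2266 = 31.244 V.
P_out = V_A I_A + V_B I_B + V_C I_C = 18.058×2.45 + 31.827×1.01 + 31.244×3.06 = 44.243 + 32.145 + 95.608 = 172.00 W.
Ideal ⇒ P_in = P_out, so I_p = P_out/V_p = 172.00/120 = 1.43 A.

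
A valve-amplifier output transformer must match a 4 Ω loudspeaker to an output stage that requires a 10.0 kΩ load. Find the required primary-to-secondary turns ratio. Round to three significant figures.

N_p/N_s ≈ 50.0

Z_p/Z_s = (N_p/N_s)², so N_p/N_s = √(10000/4) = √2500 = 50.0.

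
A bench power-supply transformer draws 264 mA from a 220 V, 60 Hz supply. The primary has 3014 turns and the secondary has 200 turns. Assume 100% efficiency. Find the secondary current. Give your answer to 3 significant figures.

I_s/I_p = N_p/N_s, so I_s = 0.264 × 3014/200 = 3.98 A.

I_s ≈ 3.98 A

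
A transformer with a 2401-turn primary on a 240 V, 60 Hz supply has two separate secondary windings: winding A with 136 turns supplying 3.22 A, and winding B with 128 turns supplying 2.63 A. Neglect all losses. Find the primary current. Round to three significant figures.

I_p ≈ 0.323 A

V_A = 240 × 136/2401 = 13.594 V; V_B = 240 × 128/2401 = 12.795 V.
P_out = V_A I_A + V_B I_B = 13.594×3.22 + 12.795×2.63 = 43.774 + 33.650 = 77.424 W.
Ideal ⇒ P_in = P_out, so I_p = P_out/V_p = 77.424/240 = 0.323 A.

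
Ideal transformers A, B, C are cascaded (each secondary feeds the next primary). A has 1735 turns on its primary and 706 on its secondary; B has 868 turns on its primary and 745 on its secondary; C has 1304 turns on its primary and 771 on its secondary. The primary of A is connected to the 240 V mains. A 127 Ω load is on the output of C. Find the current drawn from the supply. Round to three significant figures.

Secondary of A: V = 240.00 × 706/1735 = 97.660 V.
Secondary of B: V = 97.660 × 745/868 = 83.821 V.
Secondary of C: V = 83.821 × 771/1304 = 49.560 V.
I_load = 49.560/127 = 0.39023 A, so P_out = 49.560 × 0.39023 = 19.340 W.
All ideal ⇒ P_in = P_out, so I_supply = 19.340/240 = 0.0806 A.

I_supply ≈ 0.0806 A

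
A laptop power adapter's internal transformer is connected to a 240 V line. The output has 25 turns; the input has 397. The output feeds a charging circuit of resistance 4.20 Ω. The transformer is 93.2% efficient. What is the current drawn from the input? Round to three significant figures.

V_out = 240 × 25/397 = 15.113 V.
I_out = V_out/R = 15.113/4.20 = 3.5984 A.
P_out = V_out I_out = 15.113 × 3.5984 = 54.384 W.
P_in = P_out/η = 54.384/0.932 = 58.352 W.
I_in = P_in/V_in = 58.352/240 = 0.243 A.

I_in ≈ 0.243 A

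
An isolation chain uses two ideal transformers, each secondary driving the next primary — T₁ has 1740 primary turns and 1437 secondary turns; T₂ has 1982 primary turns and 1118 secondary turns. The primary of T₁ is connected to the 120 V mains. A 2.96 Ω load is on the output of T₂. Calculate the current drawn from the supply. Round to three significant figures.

After T₁: V = 120.00 × 1437/1740 = 99.103 V.
After T₂: V = 99.103 × 1118/1982 = 55.902 V.
I_load = 55.902/2.96 = 18.886 A, so P_out = 55.902 × 18.886 = 1055.8 W.
All ideal ⇒ P_in = P_out, so I_supply = 1055.8/120 = 8.80 A.

I_supply ≈ 8.80 A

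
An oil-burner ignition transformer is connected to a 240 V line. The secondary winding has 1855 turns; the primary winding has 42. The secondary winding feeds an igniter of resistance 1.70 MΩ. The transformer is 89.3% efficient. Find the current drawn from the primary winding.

V_s = 240 × 1855/42 = 10600 V.
I_s = V_s/R = 10600/(1.70×10^6) = 0.0062353 A.
P_out = V_s I_s = 10600 × 0.0062353 = 66.094 W.
P_in = P_out/η = 66.094/0.893 = 74.014 W.
I_p = P_in/V_p = 74.014/240 = 0.308 A.

I_p ≈ 0.308 A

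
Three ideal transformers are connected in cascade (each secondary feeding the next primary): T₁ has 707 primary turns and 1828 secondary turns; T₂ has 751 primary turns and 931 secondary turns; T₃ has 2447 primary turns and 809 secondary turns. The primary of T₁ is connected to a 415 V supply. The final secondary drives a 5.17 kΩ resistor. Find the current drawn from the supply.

I_supply ≈ 0.0901 A

After T₁: V = 415.00 × 1828/707 = 1073.0 V.
After T₂: V = 1073.0 × 931/751 = 1330.2 V.
After T₃: V = 1330.2 × 809/2447 = 439.77 V.
I_load = 439.77/5170 = 0.085063 A, so P_out = 439.77 × 0.085063 = 37.408 W.
All ideal ⇒ P_in = P_out, so I_supply = 37.408/415 = 0.0901 A.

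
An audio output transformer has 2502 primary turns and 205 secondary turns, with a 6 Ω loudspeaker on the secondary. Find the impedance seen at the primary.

Z_p ≈ 894 Ω

Z_p = (N_p/N_s)² × Z_s = (2502/205)² × 6 = 894 Ω.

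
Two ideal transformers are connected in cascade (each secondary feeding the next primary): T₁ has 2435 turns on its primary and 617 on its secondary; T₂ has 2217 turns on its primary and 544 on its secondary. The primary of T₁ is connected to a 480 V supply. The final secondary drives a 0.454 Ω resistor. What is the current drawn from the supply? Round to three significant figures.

I_supply ≈ 4.09 A

After T₁: V = 480.00 × 617/2435 = 121.63 V.
After T₂: V = 121.63 × 544/2217 = 29.844 V.
I_load = 29.844/0.454 = 65.736 A, so P_out = 29.844 × 65.736 = 1961.8 W.
All ideal ⇒ P_in = P_out, so I_supply = 1961.8/480 = 4.09 A.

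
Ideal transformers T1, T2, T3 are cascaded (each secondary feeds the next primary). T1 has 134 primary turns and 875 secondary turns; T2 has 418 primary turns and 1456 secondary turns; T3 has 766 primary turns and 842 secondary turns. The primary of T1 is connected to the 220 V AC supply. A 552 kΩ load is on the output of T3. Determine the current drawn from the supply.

After T1: V = 220.00 × 875/134 = 1436.6 V.
After T2: V = 1436.6 × 1456/418 = 5003.9 V.
After T3: V = 5003.9 × 842/766 = 5500.4 V.
I_load = 5500.4/552000 = 0.0099645 A, so P_out = 5500.4 × 0.0099645 = 54.809 W.
All ideal ⇒ P_in = P_out, so I_supply = 54.809/220 = 0.249 A.

I_supply ≈ 0.249 A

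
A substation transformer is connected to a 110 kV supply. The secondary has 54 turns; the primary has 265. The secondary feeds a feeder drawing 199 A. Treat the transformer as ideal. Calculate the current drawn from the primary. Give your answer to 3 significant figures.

For an ideal transformer I_p N_p = I_s N_s, so I_p = 199 × 54/265 = 40.6 A.

I_p ≈ 40.6 A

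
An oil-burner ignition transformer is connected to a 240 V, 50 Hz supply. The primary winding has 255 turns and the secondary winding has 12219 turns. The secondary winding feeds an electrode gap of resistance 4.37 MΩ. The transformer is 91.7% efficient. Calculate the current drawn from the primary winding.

V_s = 240 × 12219/255 = 11500 V.
I_s = V_s/R = 11500/(4.37×10^6) = 0.0026316 A.
P_out = V_s I_s = 11500 × 0.0026316 = 30.264 W.
P_in = P_out/η = 30.264/0.917 = 33.004 W.
I_p = P_in/V_p = 33.004/240 = 0.138 A.

I_p ≈ 0.138 A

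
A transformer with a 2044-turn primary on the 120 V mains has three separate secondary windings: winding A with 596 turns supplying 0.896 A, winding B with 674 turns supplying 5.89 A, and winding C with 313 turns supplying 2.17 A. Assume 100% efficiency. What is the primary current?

I_p ≈ 2.54 A

V_A = 120 × 596/2044 = 34.990 V; V_B = 120 × 674/2044 = 39.569 V; V_C = 120 × 313/2044 = 18.376 V.
P_out = V_A I_A + V_B I_B + V_C I_C = 34.990×0.896 + 39.569×5.89 + 18.376×2.17 = 31.351 + 233.06 + 39.875 = 304.29 W.
Ideal ⇒ P_in = P_out, so I_p = P_out/V_p = 304.29/120 = 2.54 A.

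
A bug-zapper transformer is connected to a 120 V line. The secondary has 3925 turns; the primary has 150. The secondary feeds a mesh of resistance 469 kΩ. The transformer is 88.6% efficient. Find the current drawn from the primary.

I_p ≈ 0.198 A

V_s = 120 × 3925/150 = 3140.0 V.
I_s = V_s/R = 3140.0/469000 = 0.0066951 A.
P_out = V_s I_s = 3140.0 × 0.0066951 = 21.023 W.
P_in = P_out/η = 21.023/0.886 = 23.728 W.
I_p = P_in/V_p = 23.728/120 = 0.198 A.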